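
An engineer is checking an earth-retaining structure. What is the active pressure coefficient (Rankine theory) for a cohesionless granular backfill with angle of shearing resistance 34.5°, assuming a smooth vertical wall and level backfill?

0.277

K_a = (1 − sin φ)/(1 + sin φ) = (1 − sin 34.5°)/(1 + sin 34.5°) = 0.2768.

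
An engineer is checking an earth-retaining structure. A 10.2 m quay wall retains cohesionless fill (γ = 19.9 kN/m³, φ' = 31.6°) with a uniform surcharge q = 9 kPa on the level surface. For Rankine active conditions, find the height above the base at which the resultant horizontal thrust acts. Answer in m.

K_a = 0.3123.
Triangular part P₁ = ½K_aγH² = 323.3 at H/3 = 3.400 m; rectangular part P₂ = K_a q H = 28.67 at H/2 = 5.100 m.
ȳ = (P₁·3.400 + P₂·5.100)/(P₁+P₂) = 3.538 m.

3.54 m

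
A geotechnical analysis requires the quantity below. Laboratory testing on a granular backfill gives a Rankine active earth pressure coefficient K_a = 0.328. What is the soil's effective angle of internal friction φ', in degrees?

30.4°

K_a = tan²(45° − φ/2) ⇒ 45° − φ/2 = arctan(√0.328) = 29.80°.
φ = 2(45° − 29.80°) = 30.40°.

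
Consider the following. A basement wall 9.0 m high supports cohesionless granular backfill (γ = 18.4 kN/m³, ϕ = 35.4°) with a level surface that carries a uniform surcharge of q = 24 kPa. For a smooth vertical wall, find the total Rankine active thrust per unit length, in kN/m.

K_a = tan²(45° − φ/2) = 0.2664.
Soil triangle: ½ K_a γ H² = 0.5×0.2664×18.4×9.0² = 198.5 kN/m.
Surcharge rectangle: K_a q H = 0.2664×24×9.0 = 57.54 kN/m.
Total = 198.5 + 57.54 = 256.1 kN/m.

256 kN/m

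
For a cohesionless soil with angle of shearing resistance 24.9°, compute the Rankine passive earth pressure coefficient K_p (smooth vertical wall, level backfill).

2.45

K_p = (1 + sin φ)/(1 − sin φ) = tan²(45° + 24.9°/2) = 2.454.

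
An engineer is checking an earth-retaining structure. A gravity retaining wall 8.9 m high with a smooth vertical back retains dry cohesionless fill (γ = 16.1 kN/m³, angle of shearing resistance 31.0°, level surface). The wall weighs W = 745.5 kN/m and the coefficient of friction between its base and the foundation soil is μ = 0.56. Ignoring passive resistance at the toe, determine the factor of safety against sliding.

K_a = tan²(45° − 31.0°/2) = 0.3201.
P_a = ½K_aγH² = 0.5×0.3201×16.1×8.9² = 204.1 kN/m, acting at H/3 = 2.967 m above the base.
FS_sliding = μW / P_a = 0.56×745.5 / 204.1 = 2.045.

2.05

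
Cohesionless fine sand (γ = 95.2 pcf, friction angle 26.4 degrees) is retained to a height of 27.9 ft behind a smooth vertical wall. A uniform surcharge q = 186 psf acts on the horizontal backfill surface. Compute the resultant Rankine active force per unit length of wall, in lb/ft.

K_a = tan²(45° − φ/2) = 0.3844.
Soil triangle: ½ K_a γ H² = 0.5×0.3844×95.2×27.9² = 14240 lb/ft.
Surcharge rectangle: K_a q H = 0.3844×186×27.9 = 1995 lb/ft.
Total = 14240 + 1995 = 16240 lb/ft.

16200 lb/ft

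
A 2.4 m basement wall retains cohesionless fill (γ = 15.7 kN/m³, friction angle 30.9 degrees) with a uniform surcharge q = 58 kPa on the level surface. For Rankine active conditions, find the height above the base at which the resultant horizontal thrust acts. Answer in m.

1.10 m

K_a = 0.3214.
Triangular part P₁ = ½K_aγH² = 14.53 at H/3 = 0.8000 m; rectangular part P₂ = K_a q H = 44.74 at H/2 = 1.200 m.
ȳ = (P₁·0.8000 + P₂·1.200)/(P₁+P₂) = 1.102 m.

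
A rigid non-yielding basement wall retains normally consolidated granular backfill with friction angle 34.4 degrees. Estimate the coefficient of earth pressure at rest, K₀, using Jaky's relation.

0.435

K₀ = 1 − sin φ' = 1 − sin 34.4° = 0.4350.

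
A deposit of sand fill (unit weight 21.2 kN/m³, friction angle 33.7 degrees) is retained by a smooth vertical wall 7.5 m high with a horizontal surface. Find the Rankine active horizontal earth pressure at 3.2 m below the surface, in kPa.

19.4 kPa

K_a = (1 − sin φ)/(1 + sin φ) = 0.2863.
σ_h = K_a γ z = 0.2863 × 21.2 × 3.2 = 19.42 kPa.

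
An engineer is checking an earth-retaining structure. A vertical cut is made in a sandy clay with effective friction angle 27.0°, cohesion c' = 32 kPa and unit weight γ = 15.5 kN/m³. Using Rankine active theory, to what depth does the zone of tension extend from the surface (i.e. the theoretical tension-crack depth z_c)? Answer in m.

K_a = tan²(45° − 27.0°/2) = 0.3755; √K_a = 0.6128.
The active pressure is zero where K_a γ z = 2c√K_a, so z_c = 2c/(γ√K_a) = 2×32/(15.5×0.6128) = 6.738 m.

6.74 m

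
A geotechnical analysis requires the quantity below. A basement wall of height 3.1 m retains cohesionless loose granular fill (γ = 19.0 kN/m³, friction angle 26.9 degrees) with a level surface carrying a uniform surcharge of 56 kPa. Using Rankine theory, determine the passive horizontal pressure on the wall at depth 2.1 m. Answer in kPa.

K_p = (1 + sin φ)/(1 − sin φ) = 2.653.
σ_v = γz + q = 19.0 × 2.1 + 56 = 95.90 kPa.
σ_h = K_p σ_v = 2.653 × 95.90 = 254.4 kPa.

254 kPa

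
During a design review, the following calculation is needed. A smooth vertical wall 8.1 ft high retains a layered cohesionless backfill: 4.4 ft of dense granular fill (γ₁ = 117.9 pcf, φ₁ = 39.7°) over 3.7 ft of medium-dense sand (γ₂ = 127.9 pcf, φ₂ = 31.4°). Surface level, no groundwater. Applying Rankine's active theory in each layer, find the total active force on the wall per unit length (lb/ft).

1130 lb/ft

K_a1 = tan²(45°−39.7°/2) = 0.2204; K_a2 = tan²(45°−31.4°/2) = 0.3149.
Layer 1: σ at base = K_a1 γ₁ h₁ = 114.3 psf; P₁ = ½×114.3×4.4 = 251.6.
Layer 2: σ_v at top = γ₁h₁ = 518.8; σ_h top = K_a2×518.8 = 163.4; σ_h base = K_a2×(518.8+127.9×3.7) = 312.4.
P₂ = ½(163.4+312.4)×3.7 = 880.2. Total P_a = 251.6+880.2 = 1132 lb/ft.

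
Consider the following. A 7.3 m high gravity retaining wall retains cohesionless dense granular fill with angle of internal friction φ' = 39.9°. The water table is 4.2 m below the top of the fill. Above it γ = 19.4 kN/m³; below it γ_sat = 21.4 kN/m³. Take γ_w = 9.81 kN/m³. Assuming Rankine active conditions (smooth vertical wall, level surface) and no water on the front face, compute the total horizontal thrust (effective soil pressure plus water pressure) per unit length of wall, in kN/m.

K_a = tan²(45° − φ/2) = 0.2184.
γ' = 21.4 − 9.81 = 11.59 kN/m³. Depth below WT = 3.1 m.
σ'_h at WT = K_a γ d_w = 17.80 kPa; at base = 17.80 + K_a γ' × 3.1 = 25.65 kPa.
P₁ (0–4.2 m) = ½×17.80×4.2 = 37.38. P₂ (4.2–7.3 m) = ½(17.80+25.65)×3.1 = 67.34.
P_w = ½ γ_w h₂² = 0.5×9.81×3.1² = 47.14. Total = 37.38+67.34+47.14 = 151.9 kN/m.

152 kN/m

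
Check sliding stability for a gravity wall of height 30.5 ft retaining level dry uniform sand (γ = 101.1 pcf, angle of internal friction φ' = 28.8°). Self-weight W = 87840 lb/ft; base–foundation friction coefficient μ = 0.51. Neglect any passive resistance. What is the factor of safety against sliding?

2.72

K_a = tan²(45° − 28.8°/2) = 0.3498.
P_a = ½K_aγH² = 0.5×0.3498×101.1×30.5² = 16450 lb/ft, acting at H/3 = 10.17 ft above the base.
FS_sliding = μW / P_a = 0.51×87840 / 16450 = 2.724.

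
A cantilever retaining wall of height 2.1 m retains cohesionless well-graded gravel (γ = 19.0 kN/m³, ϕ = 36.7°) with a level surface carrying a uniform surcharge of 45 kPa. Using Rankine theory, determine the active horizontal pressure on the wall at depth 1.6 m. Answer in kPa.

K_a = (1 − sin φ)/(1 + sin φ) = 0.2519.
σ_v = γz + q = 19.0 × 1.6 + 45 = 75.40 kPa.
σ_h = K_a σ_v = 0.2519 × 75.40 = 18.99 kPa.

19.0 kPa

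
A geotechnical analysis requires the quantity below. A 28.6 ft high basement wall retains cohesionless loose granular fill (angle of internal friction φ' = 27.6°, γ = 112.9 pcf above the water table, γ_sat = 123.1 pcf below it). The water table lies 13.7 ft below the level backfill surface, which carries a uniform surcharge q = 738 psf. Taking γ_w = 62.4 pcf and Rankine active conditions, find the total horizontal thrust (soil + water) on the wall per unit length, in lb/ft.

29500 lb/ft

K_a = tan²(45° − φ/2) = 0.3668.
γ' = 123.1 − 62.4 = 60.70 pcf. h₂ = H − d_w = 14.9 ft.
σ'_h: at surface K_a·q = 270.7; at WT K_a(q+γd_w) = 838.0; at base K_a(q+γd_w+γ'h₂) = 1170 psf.
P₁ = ½(270.7+838.0)×13.7 = 7594; P₂ = ½(838.0+1170)×14.9 = 14960; P_w = ½γ_w h₂² = 6927.
Total = 7594+14960+6927 = 29480 lb/ft.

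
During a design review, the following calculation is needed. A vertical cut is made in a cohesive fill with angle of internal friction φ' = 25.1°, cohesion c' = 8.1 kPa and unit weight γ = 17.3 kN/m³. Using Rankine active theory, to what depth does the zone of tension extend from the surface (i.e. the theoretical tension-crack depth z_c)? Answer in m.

K_a = tan²(45° − 25.1°/2) = 0.4043; √K_a = 0.6358.
The active pressure is zero where K_a γ z = 2c√K_a, so z_c = 2c/(γ√K_a) = 2×8.1/(17.3×0.6358) = 1.473 m.

1.47 m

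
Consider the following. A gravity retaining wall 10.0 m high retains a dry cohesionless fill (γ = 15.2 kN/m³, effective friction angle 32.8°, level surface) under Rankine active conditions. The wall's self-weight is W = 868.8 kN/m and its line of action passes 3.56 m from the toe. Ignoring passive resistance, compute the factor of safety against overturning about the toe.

4.11

K_a = tan²(45° − 32.8°/2) = 0.2973.
P_a = ½K_aγH² = 0.5×0.2973×15.2×10.0² = 225.9 kN/m, acting at H/3 = 3.333 m above the base.
Overturning moment M_o = P_a × H/3 = 225.9 × 3.333 = 753.1.
Resisting moment M_r = W × 3.56 = 868.8 × 3.56 = 3093.
FS_overturning = M_r/M_o = 3093/753.1 = 4.107.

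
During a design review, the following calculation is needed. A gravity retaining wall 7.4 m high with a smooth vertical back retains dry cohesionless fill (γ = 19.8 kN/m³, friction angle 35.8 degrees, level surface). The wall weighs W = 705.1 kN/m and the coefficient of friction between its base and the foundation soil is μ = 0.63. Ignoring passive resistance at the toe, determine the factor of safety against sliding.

K_a = tan²(45° − 35.8°/2) = 0.2619.
P_a = ½K_aγH² = 0.5×0.2619×19.8×7.4² = 142.0 kN/m, acting at H/3 = 2.467 m above the base.
FS_sliding = μW / P_a = 0.63×705.1 / 142.0 = 3.129.

3.13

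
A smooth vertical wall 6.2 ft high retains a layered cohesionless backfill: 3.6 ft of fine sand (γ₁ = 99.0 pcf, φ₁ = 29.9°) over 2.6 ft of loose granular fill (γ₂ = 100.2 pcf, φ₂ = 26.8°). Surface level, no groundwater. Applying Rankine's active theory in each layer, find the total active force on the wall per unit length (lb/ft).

694 lb/ft

K_a1 = tan²(45°−29.9°/2) = 0.3347; K_a2 = tan²(45°−26.8°/2) = 0.3785.
Layer 1: σ at base = K_a1 γ₁ h₁ = 119.3 psf; P₁ = ½×119.3×3.6 = 214.7.
Layer 2: σ_v at top = γ₁h₁ = 356.4; σ_h top = K_a2×356.4 = 134.9; σ_h base = K_a2×(356.4+100.2×2.6) = 233.5.
P₂ = ½(134.9+233.5)×2.6 = 478.9. Total P_a = 214.7+478.9 = 693.6 lb/ft.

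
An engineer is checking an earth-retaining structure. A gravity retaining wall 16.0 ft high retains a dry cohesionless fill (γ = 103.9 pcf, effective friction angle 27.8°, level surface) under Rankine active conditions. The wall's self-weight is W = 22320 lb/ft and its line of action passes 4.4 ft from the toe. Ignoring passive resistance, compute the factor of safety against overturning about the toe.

3.80

K_a = tan²(45° − 27.8°/2) = 0.3639.
P_a = ½K_aγH² = 0.5×0.3639×103.9×16.0² = 4840 lb/ft, acting at H/3 = 5.333 ft above the base.
Overturning moment M_o = P_a × H/3 = 4840 × 5.333 = 25810.
Resisting moment M_r = W × 4.4 = 22320 × 4.4 = 98210.
FS_overturning = M_r/M_o = 98210/25810 = 3.805.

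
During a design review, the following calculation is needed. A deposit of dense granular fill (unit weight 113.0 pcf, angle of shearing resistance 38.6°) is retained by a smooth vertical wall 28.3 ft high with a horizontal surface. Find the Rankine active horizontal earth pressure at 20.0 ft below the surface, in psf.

523 psf

K_a = (1 − sin φ)/(1 + sin φ) = 0.2316.
σ_h = K_a γ z = 0.2316 × 113.0 × 20.0 = 523.5 psf.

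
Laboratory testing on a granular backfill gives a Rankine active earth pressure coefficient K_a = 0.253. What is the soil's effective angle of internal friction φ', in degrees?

K_a = tan²(45° − φ/2) ⇒ 45° − φ/2 = arctan(√0.253) = 26.70°.
φ = 2(45° − 26.70°) = 36.60°.

36.6°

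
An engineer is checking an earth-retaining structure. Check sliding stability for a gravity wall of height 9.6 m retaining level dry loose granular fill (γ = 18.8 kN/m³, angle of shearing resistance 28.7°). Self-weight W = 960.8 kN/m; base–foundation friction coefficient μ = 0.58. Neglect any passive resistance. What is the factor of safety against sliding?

1.83

K_a = tan²(45° − 28.7°/2) = 0.3511.
P_a = ½K_aγH² = 0.5×0.3511×18.8×9.6² = 304.2 kN/m, acting at H/3 = 3.200 m above the base.
FS_sliding = μW / P_a = 0.58×960.8 / 304.2 = 1.832.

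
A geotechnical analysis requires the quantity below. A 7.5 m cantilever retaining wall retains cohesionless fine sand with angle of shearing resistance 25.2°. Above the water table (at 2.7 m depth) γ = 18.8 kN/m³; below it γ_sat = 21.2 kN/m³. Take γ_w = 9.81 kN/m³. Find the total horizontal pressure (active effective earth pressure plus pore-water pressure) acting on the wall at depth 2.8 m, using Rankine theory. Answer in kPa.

K_a = (1 − sin φ)/(1 + sin φ) = 0.4027.
γ' = 21.2 − 9.81 = 11.39 kN/m³.
Effective vertical stress at 2.8 m: σ'_v = 18.8×2.7 + 11.39×0.1000 = 51.90 kPa.
σ'_h = K_a σ'_v = 0.4027 × 51.90 = 20.90 kPa; u = γ_w × 0.1000 = 0.9810 kPa.
Total σ_h = 20.90 + 0.9810 = 21.88 kPa.

21.9 kPa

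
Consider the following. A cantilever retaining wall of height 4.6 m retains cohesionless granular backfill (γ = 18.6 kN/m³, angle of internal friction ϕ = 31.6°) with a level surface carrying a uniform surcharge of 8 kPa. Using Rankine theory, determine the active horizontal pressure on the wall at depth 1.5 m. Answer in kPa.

K_a = (1 − sin φ)/(1 + sin φ) = 0.3123.
σ_v = γz + q = 18.6 × 1.5 + 8 = 35.90 kPa.
σ_h = K_a σ_v = 0.3123 × 35.90 = 11.21 kPa.

11.2 kPa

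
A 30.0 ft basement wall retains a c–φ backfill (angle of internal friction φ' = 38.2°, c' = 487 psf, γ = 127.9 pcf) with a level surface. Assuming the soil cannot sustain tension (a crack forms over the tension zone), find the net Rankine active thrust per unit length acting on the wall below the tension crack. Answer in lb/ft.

K_a = 0.2358; √K_a = 0.4856.
Tension-crack depth z_c = 2c/(γ√K_a) = 2×487/(127.9×0.4856) = 15.68 ft.
σ_a at base = K_a γ H − 2c√K_a = 0.2358×127.9×30.0 − 2×487×0.4856 = 431.7 psf.
P_a = ½ × 431.7 × (H − z_c) = 0.5×431.7×14.32 = 3091 lb/ft.

3090 lb/ft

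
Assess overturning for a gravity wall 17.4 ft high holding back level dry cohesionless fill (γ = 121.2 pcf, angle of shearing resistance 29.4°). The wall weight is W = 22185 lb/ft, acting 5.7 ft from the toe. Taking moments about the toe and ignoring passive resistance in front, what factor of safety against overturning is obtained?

3.48

K_a = tan²(45° − 29.4°/2) = 0.3415.
P_a = ½K_aγH² = 0.5×0.3415×121.2×17.4² = 6265 lb/ft, acting at H/3 = 5.800 ft above the base.
Overturning moment M_o = P_a × H/3 = 6265 × 5.800 = 36340.
Resisting moment M_r = W × 5.7 = 22185 × 5.7 = 126500.
FS_overturning = M_r/M_o = 126500/36340 = 3.480.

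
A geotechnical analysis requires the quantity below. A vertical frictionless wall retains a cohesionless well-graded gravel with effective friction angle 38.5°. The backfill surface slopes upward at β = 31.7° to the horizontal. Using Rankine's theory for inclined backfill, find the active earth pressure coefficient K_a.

0.371

K_a = cos β · (cos β − √(cos²β − cos²φ)) / (cos β + √(cos²β − cos²φ)).
cos β = 0.8508, cos φ = 0.7826, √(cos²β − cos²φ) = 0.3338.
K_a = 0.8508 × (0.8508 − 0.3338)/(0.8508 + 0.3338) = 0.3714.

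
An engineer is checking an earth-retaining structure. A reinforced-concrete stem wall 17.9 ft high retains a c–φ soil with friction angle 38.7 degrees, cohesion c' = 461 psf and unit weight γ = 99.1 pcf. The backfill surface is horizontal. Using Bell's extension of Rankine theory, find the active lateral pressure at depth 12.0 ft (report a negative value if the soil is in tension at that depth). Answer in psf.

K_a = (1 − sin φ)/(1 + sin φ) = 0.2306.
σ_a = K_a γ z − 2c√K_a = 0.2306×99.1×12.0 − 2×461×0.4802 = -168.5 psf.

-169 psf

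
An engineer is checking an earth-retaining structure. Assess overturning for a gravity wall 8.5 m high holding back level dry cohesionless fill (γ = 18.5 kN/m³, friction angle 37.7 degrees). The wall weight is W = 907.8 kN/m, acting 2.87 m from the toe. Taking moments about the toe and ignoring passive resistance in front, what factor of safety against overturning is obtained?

5.71

K_a = tan²(45° − 37.7°/2) = 0.2411.
P_a = ½K_aγH² = 0.5×0.2411×18.5×8.5² = 161.1 kN/m, acting at H/3 = 2.833 m above the base.
Overturning moment M_o = P_a × H/3 = 161.1 × 2.833 = 456.5.
Resisting moment M_r = W × 2.87 = 907.8 × 2.87 = 2605.
FS_overturning = M_r/M_o = 2605/456.5 = 5.708.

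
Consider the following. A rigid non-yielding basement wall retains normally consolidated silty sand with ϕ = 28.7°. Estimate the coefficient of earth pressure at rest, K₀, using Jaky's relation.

0.520

K₀ = 1 − sin φ' = 1 − sin 28.7° = 0.5198.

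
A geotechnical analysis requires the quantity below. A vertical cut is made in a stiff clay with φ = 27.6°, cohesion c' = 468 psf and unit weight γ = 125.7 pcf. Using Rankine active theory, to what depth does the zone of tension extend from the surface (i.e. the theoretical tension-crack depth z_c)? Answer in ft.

12.3 ft

K_a = tan²(45° − 27.6°/2) = 0.3668; √K_a = 0.6056.
The active pressure is zero where K_a γ z = 2c√K_a, so z_c = 2c/(γ√K_a) = 2×468/(125.7×0.6056) = 12.30 ft.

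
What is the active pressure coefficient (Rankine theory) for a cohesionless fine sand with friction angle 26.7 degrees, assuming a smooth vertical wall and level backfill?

0.380

K_a = (1 − sin φ)/(1 + sin φ) = (1 − sin 26.7°)/(1 + sin 26.7°) = 0.3800.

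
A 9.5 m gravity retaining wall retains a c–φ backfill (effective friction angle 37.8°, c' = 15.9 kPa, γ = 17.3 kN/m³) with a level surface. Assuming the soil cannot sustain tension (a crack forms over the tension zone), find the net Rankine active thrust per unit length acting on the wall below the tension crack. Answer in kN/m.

68.6 kN/m

K_a = 0.2400; √K_a = 0.4899.
Tension-crack depth z_c = 2c/(γ√K_a) = 2×15.9/(17.3×0.4899) = 3.752 m.
σ_a at base = K_a γ H − 2c√K_a = 0.2400×17.3×9.5 − 2×15.9×0.4899 = 23.86 kPa.
P_a = ½ × 23.86 × (H − z_c) = 0.5×23.86×5.748 = 68.59 kN/m.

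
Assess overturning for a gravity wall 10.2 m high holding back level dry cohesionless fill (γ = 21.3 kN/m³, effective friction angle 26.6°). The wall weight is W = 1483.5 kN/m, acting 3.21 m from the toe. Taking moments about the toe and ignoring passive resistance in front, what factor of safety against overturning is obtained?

K_a = tan²(45° − 26.6°/2) = 0.3814.
P_a = ½K_aγH² = 0.5×0.3814×21.3×10.2² = 422.7 kN/m, acting at H/3 = 3.400 m above the base.
Overturning moment M_o = P_a × H/3 = 422.7 × 3.400 = 1437.
Resisting moment M_r = W × 3.21 = 1483.5 × 3.21 = 4762.
FS_overturning = M_r/M_o = 4762/1437 = 3.314.

3.31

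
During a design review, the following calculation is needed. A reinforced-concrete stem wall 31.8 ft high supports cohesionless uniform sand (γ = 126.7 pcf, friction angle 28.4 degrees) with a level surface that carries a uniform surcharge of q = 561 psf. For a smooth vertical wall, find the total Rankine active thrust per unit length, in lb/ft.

K_a = tan²(45° − φ/2) = 0.3554.
Soil triangle: ½ K_a γ H² = 0.5×0.3554×126.7×31.8² = 22770 lb/ft.
Surcharge rectangle: K_a q H = 0.3554×561×31.8 = 6340 lb/ft.
Total = 22770 + 6340 = 29100 lb/ft.

29100 lb/ft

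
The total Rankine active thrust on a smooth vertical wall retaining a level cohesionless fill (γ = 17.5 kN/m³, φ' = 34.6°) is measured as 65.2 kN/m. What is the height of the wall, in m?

5.20 m

K_a = 0.2756. P_a = ½ K_a γ H² ⇒ H = √(2P_a/(K_a γ)).
H = √(2×65.2/(0.2756×17.5)) = 5.199 m.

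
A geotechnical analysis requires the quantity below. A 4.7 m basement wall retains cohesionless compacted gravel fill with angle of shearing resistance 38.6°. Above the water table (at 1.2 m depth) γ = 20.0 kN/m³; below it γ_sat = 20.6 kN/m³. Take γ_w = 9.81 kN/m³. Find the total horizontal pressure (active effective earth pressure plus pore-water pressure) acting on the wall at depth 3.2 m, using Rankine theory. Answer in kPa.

K_a = (1 − sin φ)/(1 + sin φ) = 0.2316.
γ' = 20.6 − 9.81 = 10.79 kN/m³.
Effective vertical stress at 3.2 m: σ'_v = 20.0×1.2 + 10.79×2.00 = 45.58 kPa.
σ'_h = K_a σ'_v = 0.2316 × 45.58 = 10.56 kPa; u = γ_w × 2.00 = 19.62 kPa.
Total σ_h = 10.56 + 19.62 = 30.18 kPa.

30.2 kPa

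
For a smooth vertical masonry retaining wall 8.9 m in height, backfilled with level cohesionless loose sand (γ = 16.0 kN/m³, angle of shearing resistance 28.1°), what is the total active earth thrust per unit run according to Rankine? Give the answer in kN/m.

K_a = tan²(45° − φ/2) = 0.3596.
P_a = ½ K_a γ H² = 0.5 × 0.3596 × 16.0 × 8.9² = 227.9 kN/m.

228 kN/m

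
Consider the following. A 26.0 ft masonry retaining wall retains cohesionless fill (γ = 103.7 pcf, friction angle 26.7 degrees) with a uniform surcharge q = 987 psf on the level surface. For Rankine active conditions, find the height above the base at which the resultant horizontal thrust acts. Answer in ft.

10.5 ft

K_a = 0.3800.
Triangular part P₁ = ½K_aγH² = 13320 at H/3 = 8.667 ft; rectangular part P₂ = K_a q H = 9750 at H/2 = 13.00 ft.
ȳ = (P₁·8.667 + P₂·13.00)/(P₁+P₂) = 10.50 ft.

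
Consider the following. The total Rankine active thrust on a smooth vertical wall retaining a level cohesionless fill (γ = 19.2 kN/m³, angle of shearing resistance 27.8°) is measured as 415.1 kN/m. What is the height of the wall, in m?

K_a = 0.3639. P_a = ½ K_a γ H² ⇒ H = √(2P_a/(K_a γ)).
H = √(2×415.1/(0.3639×19.2)) = 10.90 m.

10.9 m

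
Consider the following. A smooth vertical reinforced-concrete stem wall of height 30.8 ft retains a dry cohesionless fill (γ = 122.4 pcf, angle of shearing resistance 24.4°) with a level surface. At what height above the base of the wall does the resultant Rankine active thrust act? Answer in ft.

K_a = 0.4153.
The pressure distribution is triangular, so the resultant acts at H/3 above the base = 30.8/3 = 10.27 ft.

10.3 ft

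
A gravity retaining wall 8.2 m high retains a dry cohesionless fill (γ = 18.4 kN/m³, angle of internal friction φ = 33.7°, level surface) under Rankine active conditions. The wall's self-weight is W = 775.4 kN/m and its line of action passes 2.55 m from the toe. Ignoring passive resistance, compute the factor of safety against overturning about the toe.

4.08

K_a = tan²(45° − 33.7°/2) = 0.2863.
P_a = ½K_aγH² = 0.5×0.2863×18.4×8.2² = 177.1 kN/m, acting at H/3 = 2.733 m above the base.
Overturning moment M_o = P_a × H/3 = 177.1 × 2.733 = 484.1.
Resisting moment M_r = W × 2.55 = 775.4 × 2.55 = 1977.
FS_overturning = M_r/M_o = 1977/484.1 = 4.084.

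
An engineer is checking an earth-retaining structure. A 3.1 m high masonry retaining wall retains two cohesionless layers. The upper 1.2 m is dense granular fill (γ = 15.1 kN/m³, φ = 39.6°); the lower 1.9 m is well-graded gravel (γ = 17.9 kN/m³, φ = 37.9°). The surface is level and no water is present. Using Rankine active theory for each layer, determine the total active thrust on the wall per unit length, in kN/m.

18.4 kN/m

K_a1 = tan²(45°−39.6°/2) = 0.2214; K_a2 = tan²(45°−37.9°/2) = 0.2389.
Layer 1: σ at base = K_a1 γ₁ h₁ = 4.012 kPa; P₁ = ½×4.012×1.2 = 2.407.
Layer 2: σ_v at top = γ₁h₁ = 18.12; σ_h top = K_a2×18.12 = 4.330; σ_h base = K_a2×(18.12+17.9×1.9) = 12.46.
P₂ = ½(4.330+12.46)×1.9 = 15.95. Total P_a = 2.407+15.95 = 18.35 kN/m.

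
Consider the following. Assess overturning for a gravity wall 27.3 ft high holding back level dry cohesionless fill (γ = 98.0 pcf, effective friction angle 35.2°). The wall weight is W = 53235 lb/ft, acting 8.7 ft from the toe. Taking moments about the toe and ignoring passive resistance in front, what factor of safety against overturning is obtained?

K_a = tan²(45° − 35.2°/2) = 0.2687.
P_a = ½K_aγH² = 0.5×0.2687×98.0×27.3² = 9812 lb/ft, acting at H/3 = 9.100 ft above the base.
Overturning moment M_o = P_a × H/3 = 9812 × 9.100 = 89290.
Resisting moment M_r = W × 8.7 = 53235 × 8.7 = 463100.
FS_overturning = M_r/M_o = 463100/89290 = 5.187.

5.19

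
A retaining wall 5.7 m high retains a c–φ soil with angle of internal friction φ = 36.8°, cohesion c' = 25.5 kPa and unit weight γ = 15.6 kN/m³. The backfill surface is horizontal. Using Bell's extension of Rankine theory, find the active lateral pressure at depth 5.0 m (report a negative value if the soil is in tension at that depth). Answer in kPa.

-5.98 kPa

K_a = (1 − sin φ)/(1 + sin φ) = 0.2508.
σ_a = K_a γ z − 2c√K_a = 0.2508×15.6×5.0 − 2×25.5×0.5008 = -5.979 kPa.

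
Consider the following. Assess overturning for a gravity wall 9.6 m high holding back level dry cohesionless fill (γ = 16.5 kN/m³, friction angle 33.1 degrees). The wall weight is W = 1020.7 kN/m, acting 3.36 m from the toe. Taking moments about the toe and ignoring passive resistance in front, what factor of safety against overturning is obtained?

4.80

K_a = tan²(45° − 33.1°/2) = 0.2936.
P_a = ½K_aγH² = 0.5×0.2936×16.5×9.6² = 223.2 kN/m, acting at H/3 = 3.200 m above the base.
Overturning moment M_o = P_a × H/3 = 223.2 × 3.200 = 714.3.
Resisting moment M_r = W × 3.36 = 1020.7 × 3.36 = 3430.
FS_overturning = M_r/M_o = 3430/714.3 = 4.801.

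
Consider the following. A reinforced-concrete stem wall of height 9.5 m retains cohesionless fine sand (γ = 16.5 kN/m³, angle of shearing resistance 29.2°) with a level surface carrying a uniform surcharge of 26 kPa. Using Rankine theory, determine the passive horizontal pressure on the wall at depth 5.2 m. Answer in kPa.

K_p = (1 + sin φ)/(1 − sin φ) = 2.905.
σ_v = γz + q = 16.5 × 5.2 + 26 = 111.8 kPa.
σ_h = K_p σ_v = 2.905 × 111.8 = 324.8 kPa.

325 kPa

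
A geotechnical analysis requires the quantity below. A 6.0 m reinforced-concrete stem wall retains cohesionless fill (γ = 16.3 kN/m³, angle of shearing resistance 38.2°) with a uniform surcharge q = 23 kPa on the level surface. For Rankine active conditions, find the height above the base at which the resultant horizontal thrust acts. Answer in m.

2.32 m

K_a = 0.2358.
Triangular part P₁ = ½K_aγH² = 69.18 at H/3 = 2.000 m; rectangular part P₂ = K_a q H = 32.54 at H/2 = 3.000 m.
ȳ = (P₁·2.000 + P₂·3.000)/(P₁+P₂) = 2.320 m.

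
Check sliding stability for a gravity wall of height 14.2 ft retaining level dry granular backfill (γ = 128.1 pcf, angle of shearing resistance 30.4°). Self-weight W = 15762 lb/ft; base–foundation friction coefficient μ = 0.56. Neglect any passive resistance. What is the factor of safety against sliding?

K_a = tan²(45° − 30.4°/2) = 0.3280.
P_a = ½K_aγH² = 0.5×0.3280×128.1×14.2² = 4236 lb/ft, acting at H/3 = 4.733 ft above the base.
FS_sliding = μW / P_a = 0.56×15762 / 4236 = 2.084.

2.08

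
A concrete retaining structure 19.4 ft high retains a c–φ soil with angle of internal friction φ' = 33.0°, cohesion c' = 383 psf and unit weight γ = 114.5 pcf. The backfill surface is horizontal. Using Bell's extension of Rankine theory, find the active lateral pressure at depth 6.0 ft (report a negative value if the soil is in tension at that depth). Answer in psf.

K_a = (1 − sin φ)/(1 + sin φ) = 0.2948.
σ_a = K_a γ z − 2c√K_a = 0.2948×114.5×6.0 − 2×383×0.5430 = -213.4 psf.

-213 psf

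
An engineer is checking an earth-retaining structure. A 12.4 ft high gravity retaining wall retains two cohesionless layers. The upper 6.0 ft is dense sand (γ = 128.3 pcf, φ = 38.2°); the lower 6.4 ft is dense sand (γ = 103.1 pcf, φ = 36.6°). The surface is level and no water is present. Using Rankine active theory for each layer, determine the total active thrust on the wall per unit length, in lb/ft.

K_a1 = tan²(45°−38.2°/2) = 0.2358; K_a2 = tan²(45°−36.6°/2) = 0.2530.
Layer 1: σ at base = K_a1 γ₁ h₁ = 181.5 psf; P₁ = ½×181.5×6.0 = 544.5.
Layer 2: σ_v at top = γ₁h₁ = 769.8; σ_h top = K_a2×769.8 = 194.7; σ_h base = K_a2×(769.8+103.1×6.4) = 361.6.
P₂ = ½(194.7+361.6)×6.4 = 1780. Total P_a = 544.5+1780 = 2325 lb/ft.

2320 lb/ft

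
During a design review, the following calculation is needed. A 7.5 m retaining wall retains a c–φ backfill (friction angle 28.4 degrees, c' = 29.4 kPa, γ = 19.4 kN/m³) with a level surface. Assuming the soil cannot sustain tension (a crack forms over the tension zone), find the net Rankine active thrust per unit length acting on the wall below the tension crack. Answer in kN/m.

K_a = 0.3554; √K_a = 0.5961.
Tension-crack depth z_c = 2c/(γ√K_a) = 2×29.4/(19.4×0.5961) = 5.084 m.
σ_a at base = K_a γ H − 2c√K_a = 0.3554×19.4×7.5 − 2×29.4×0.5961 = 16.65 kPa.
P_a = ½ × 16.65 × (H − z_c) = 0.5×16.65×2.416 = 20.11 kN/m.

20.1 kN/m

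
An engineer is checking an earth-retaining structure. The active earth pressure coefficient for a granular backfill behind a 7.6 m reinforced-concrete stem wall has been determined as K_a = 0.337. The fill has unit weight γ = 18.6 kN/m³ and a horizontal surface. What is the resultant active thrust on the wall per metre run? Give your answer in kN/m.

181 kN/m

P = ½ K_a γ H² = 0.5 × 0.337 × 18.6 × 7.6² = 181.0 kN/m.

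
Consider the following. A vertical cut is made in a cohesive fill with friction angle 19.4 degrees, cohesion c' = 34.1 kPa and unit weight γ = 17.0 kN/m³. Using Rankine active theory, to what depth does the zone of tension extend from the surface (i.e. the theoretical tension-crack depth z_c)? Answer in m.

K_a = tan²(45° − 19.4°/2) = 0.5013; √K_a = 0.7080.
The active pressure is zero where K_a γ z = 2c√K_a, so z_c = 2c/(γ√K_a) = 2×34.1/(17.0×0.7080) = 5.666 m.

5.67 m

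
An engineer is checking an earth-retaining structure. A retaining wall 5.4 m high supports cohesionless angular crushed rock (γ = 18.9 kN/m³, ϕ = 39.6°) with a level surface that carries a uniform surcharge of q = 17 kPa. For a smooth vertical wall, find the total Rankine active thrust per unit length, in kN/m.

81.3 kN/m

K_a = tan²(45° − φ/2) = 0.2214.
Soil triangle: ½ K_a γ H² = 0.5×0.2214×18.9×5.4² = 61.02 kN/m.
Surcharge rectangle: K_a q H = 0.2214×17×5.4 = 20.33 kN/m.
Total = 61.02 + 20.33 = 81.35 kN/m.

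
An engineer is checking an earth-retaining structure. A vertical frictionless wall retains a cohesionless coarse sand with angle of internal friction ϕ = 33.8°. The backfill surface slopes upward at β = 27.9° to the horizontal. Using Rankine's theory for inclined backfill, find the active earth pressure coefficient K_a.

K_a = cos β · (cos β − √(cos²β − cos²φ)) / (cos β + √(cos²β − cos²φ)).
cos β = 0.8838, cos φ = 0.8310, √(cos²β − cos²φ) = 0.3008.
K_a = 0.8838 × (0.8838 − 0.3008)/(0.8838 + 0.3008) = 0.4349.

0.435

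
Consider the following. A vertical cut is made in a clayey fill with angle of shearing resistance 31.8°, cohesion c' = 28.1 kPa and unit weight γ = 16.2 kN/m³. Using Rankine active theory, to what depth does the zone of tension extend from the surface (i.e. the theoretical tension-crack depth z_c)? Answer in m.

K_a = tan²(45° − 31.8°/2) = 0.3098; √K_a = 0.5566.
The active pressure is zero where K_a γ z = 2c√K_a, so z_c = 2c/(γ√K_a) = 2×28.1/(16.2×0.5566) = 6.233 m.

6.23 m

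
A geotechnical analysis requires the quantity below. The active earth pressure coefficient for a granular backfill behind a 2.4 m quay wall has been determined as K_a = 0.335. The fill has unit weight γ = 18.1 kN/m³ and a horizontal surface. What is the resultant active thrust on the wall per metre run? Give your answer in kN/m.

P = ½ K_a γ H² = 0.5 × 0.335 × 18.1 × 2.4² = 17.46 kN/m.

17.5 kN/m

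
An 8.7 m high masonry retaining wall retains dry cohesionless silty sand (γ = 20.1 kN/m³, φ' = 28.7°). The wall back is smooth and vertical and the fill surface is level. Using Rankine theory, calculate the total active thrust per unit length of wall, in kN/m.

267 kN/m

K_a = tan²(45° − φ/2) = 0.3511.
P_a = ½ K_a γ H² = 0.5 × 0.3511 × 20.1 × 8.7² = 267.1 kN/m.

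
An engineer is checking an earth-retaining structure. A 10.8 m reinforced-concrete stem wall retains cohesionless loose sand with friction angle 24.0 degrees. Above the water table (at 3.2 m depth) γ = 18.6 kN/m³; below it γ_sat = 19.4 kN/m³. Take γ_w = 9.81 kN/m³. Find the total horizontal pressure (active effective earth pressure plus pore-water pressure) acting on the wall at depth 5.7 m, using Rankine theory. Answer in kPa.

K_a = (1 − sin φ)/(1 + sin φ) = 0.4217.
γ' = 19.4 − 9.81 = 9.590 kN/m³.
Effective vertical stress at 5.7 m: σ'_v = 18.6×3.2 + 9.590×2.50 = 83.50 kPa.
σ'_h = K_a σ'_v = 0.4217 × 83.50 = 35.21 kPa; u = γ_w × 2.50 = 24.53 kPa.
Total σ_h = 35.21 + 24.53 = 59.74 kPa.

59.7 kPa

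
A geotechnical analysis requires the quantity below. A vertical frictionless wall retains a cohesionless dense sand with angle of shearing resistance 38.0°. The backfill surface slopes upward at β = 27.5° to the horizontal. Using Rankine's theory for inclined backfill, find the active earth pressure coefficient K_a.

K_a = cos β · (cos β − √(cos²β − cos²φ)) / (cos β + √(cos²β − cos²φ)).
cos β = 0.8870, cos φ = 0.7880, √(cos²β − cos²φ) = 0.4072.
K_a = 0.8870 × (0.8870 − 0.4072)/(0.8870 + 0.4072) = 0.3288.

0.329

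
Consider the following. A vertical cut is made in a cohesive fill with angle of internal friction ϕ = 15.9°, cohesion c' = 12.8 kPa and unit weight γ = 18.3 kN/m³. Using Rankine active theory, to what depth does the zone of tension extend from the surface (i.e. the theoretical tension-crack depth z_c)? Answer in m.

1.85 m

K_a = tan²(45° − 15.9°/2) = 0.5699; √K_a = 0.7549.
The active pressure is zero where K_a γ z = 2c√K_a, so z_c = 2c/(γ√K_a) = 2×12.8/(18.3×0.7549) = 1.853 m.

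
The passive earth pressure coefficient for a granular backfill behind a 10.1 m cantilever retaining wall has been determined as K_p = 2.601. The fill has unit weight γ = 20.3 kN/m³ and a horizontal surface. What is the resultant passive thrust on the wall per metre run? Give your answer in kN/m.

P = ½ K_p γ H² = 0.5 × 2.601 × 20.3 × 10.1² = 2693 kN/m.

2690 kN/m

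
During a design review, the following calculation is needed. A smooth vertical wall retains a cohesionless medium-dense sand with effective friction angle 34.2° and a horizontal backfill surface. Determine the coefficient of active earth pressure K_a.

0.280

K_a = tan²(45° − φ/2) = tan²(27.90°) = 0.2803.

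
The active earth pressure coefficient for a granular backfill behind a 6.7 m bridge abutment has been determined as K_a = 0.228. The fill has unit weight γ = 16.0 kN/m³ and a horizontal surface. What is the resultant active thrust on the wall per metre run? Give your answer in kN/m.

P = ½ K_a γ H² = 0.5 × 0.228 × 16.0 × 6.7² = 81.88 kN/m.

81.9 kN/m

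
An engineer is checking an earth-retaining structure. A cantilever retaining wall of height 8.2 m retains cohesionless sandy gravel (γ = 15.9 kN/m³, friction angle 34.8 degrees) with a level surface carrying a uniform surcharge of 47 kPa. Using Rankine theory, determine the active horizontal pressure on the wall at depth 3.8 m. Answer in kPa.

K_a = (1 − sin φ)/(1 + sin φ) = 0.2733.
σ_v = γz + q = 15.9 × 3.8 + 47 = 107.4 kPa.
σ_h = K_a σ_v = 0.2733 × 107.4 = 29.36 kPa.

29.4 kPa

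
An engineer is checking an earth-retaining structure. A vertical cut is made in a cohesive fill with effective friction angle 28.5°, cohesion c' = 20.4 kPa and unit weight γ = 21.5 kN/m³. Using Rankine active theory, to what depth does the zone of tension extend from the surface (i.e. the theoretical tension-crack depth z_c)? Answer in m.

K_a = tan²(45° − 28.5°/2) = 0.3540; √K_a = 0.5949.
The active pressure is zero where K_a γ z = 2c√K_a, so z_c = 2c/(γ√K_a) = 2×20.4/(21.5×0.5949) = 3.190 m.

3.19 m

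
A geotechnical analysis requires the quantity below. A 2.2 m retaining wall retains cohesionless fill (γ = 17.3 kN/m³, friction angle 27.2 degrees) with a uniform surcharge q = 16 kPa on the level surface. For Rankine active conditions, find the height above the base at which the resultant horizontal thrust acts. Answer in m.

0.901 m

K_a = 0.3726.
Triangular part P₁ = ½K_aγH² = 15.60 at H/3 = 0.7333 m; rectangular part P₂ = K_a q H = 13.12 at H/2 = 1.100 m.
ȳ = (P₁·0.7333 + P₂·1.100)/(P₁+P₂) = 0.9008 m.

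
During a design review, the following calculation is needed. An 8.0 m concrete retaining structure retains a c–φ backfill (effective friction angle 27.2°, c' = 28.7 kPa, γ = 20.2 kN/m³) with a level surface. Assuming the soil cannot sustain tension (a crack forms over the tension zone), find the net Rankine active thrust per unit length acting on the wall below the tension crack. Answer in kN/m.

K_a = 0.3726; √K_a = 0.6104.
Tension-crack depth z_c = 2c/(γ√K_a) = 2×28.7/(20.2×0.6104) = 4.655 m.
σ_a at base = K_a γ H − 2c√K_a = 0.3726×20.2×8.0 − 2×28.7×0.6104 = 25.17 kPa.
P_a = ½ × 25.17 × (H − z_c) = 0.5×25.17×3.345 = 42.10 kN/m.

42.1 kN/m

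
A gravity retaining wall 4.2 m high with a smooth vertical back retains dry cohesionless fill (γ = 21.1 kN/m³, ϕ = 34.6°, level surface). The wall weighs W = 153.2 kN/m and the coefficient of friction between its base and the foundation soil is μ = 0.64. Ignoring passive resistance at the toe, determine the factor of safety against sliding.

K_a = tan²(45° − 34.6°/2) = 0.2756.
P_a = ½K_aγH² = 0.5×0.2756×21.1×4.2² = 51.30 kN/m, acting at H/3 = 1.400 m above the base.
FS_sliding = μW / P_a = 0.64×153.2 / 51.30 = 1.911.

1.91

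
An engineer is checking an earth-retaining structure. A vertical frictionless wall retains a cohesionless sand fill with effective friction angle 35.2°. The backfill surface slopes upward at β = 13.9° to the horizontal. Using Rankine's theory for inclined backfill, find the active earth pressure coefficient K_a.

K_a = cos β · (cos β − √(cos²β − cos²φ)) / (cos β + √(cos²β − cos²φ)).
cos β = 0.9707, cos φ = 0.8171, √(cos²β − cos²φ) = 0.5240.
K_a = 0.9707 × (0.9707 − 0.5240)/(0.9707 + 0.5240) = 0.2901.

0.290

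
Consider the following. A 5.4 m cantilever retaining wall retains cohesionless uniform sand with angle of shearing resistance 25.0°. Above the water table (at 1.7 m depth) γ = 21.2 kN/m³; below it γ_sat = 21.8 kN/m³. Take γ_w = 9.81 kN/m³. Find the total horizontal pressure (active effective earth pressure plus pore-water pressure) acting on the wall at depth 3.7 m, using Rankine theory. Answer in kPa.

K_a = (1 − sin φ)/(1 + sin φ) = 0.4059.
γ' = 21.8 − 9.81 = 11.99 kN/m³.
Effective vertical stress at 3.7 m: σ'_v = 21.2×1.7 + 11.99×2.00 = 60.02 kPa.
σ'_h = K_a σ'_v = 0.4059 × 60.02 = 24.36 kPa; u = γ_w × 2.00 = 19.62 kPa.
Total σ_h = 24.36 + 19.62 = 43.98 kPa.

44.0 kPa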